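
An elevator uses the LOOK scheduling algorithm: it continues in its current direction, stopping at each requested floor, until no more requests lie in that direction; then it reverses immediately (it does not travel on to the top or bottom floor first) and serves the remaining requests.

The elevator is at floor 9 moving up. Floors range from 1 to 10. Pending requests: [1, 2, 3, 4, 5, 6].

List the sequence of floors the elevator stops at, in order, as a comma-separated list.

Answer: 6, 5, 4, 3, 2, 1

Derivation:
Current: 9, moving UP
Serve above first (ascending): []
Then reverse, serve below (descending): [6, 5, 4, 3, 2, 1]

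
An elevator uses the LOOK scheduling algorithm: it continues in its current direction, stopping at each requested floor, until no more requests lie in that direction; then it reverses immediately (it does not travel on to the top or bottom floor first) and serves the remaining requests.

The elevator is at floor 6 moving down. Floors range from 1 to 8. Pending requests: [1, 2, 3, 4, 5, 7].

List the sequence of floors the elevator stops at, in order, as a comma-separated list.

Answer: 5, 4, 3, 2, 1, 7

Derivation:
Current: 6, moving DOWN
Serve below first (descending): [5, 4, 3, 2, 1]
Then reverse, serve above (ascending): [7]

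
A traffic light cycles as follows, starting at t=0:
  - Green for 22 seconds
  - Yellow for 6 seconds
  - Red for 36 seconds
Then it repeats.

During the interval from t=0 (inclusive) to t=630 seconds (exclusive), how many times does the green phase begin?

Cycle = 22+6+36 = 64s
green phase starts at t = k*64 + 0 for k=0,1,2,...
Need k*64+0 < 630 → k < 9.844
k ∈ {0, ..., 9} → 10 starts

Answer: 10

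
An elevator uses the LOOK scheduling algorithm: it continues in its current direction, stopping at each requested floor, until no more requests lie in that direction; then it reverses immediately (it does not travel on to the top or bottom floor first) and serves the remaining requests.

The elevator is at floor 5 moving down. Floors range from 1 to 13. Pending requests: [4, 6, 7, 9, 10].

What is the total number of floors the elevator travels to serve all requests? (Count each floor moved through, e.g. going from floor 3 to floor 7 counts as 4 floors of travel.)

Answer: 7

Derivation:
Start at floor 5 moving down, LOOK stop order: [4, 6, 7, 9, 10]
  5 → 4: |4-5| = 1, total = 1
  4 → 6: |6-4| = 2, total = 3
  6 → 7: |7-6| = 1, total = 4
  7 → 9: |9-7| = 2, total = 6
  9 → 10: |10-9| = 1, total = 7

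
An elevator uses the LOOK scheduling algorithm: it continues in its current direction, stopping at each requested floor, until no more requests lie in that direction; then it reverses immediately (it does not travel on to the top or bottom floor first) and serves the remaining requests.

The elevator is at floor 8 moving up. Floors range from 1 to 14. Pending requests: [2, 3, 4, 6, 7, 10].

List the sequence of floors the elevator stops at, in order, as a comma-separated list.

Answer: 10, 7, 6, 4, 3, 2

Derivation:
Current: 8, moving UP
Serve above first (ascending): [10]
Then reverse, serve below (descending): [7, 6, 4, 3, 2]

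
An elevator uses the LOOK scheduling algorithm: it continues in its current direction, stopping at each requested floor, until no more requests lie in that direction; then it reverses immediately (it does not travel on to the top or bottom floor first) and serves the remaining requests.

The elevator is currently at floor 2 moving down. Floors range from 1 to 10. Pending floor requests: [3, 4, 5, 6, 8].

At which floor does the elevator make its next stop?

Current floor: 2, direction: down
Requests above: [3, 4, 5, 6, 8]
Requests below: []
Moving down but no requests below → reverse; nearest above is min([3, 4, 5, 6, 8]) = 3

Answer: 3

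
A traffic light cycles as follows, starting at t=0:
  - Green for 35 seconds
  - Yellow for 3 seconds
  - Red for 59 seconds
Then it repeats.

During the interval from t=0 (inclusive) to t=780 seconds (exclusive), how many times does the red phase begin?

Cycle = 35+3+59 = 97s
red phase starts at t = k*97 + 38 for k=0,1,2,...
Need k*97+38 < 780 → k < 7.649
k ∈ {0, ..., 7} → 8 starts

Answer: 8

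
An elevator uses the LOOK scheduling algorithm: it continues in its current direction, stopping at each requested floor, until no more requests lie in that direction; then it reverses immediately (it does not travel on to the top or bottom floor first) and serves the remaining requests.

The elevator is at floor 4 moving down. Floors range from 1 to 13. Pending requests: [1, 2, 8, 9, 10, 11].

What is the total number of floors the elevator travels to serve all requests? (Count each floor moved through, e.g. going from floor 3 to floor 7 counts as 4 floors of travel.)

Answer: 13

Derivation:
Start at floor 4 moving down, LOOK stop order: [2, 1, 8, 9, 10, 11]
  4 → 2: |2-4| = 2, total = 2
  2 → 1: |1-2| = 1, total = 3
  1 → 8: |8-1| = 7, total = 10
  8 → 9: |9-8| = 1, total = 11
  9 → 10: |10-9| = 1, total = 12
  10 → 11: |11-10| = 1, total = 13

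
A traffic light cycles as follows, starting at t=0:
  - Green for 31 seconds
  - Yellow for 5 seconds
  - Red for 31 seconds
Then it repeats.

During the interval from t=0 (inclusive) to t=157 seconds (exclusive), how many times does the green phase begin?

Cycle = 31+5+31 = 67s
green phase starts at t = k*67 + 0 for k=0,1,2,...
Need k*67+0 < 157 → k < 2.343
k ∈ {0, ..., 2} → 3 starts

Answer: 3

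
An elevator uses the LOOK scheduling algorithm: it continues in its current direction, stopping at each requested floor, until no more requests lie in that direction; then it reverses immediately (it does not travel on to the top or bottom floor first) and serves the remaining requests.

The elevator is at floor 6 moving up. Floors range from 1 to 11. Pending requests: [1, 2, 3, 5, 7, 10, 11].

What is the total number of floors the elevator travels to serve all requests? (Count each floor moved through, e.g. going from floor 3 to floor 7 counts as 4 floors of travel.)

Answer: 15

Derivation:
Start at floor 6 moving up, LOOK stop order: [7, 10, 11, 5, 3, 2, 1]
  6 → 7: |7-6| = 1, total = 1
  7 → 10: |10-7| = 3, total = 4
  10 → 11: |11-10| = 1, total = 5
  11 → 5: |5-11| = 6, total = 11
  5 → 3: |3-5| = 2, total = 13
  3 → 2: |2-3| = 1, total = 14
  2 → 1: |1-2| = 1, total = 15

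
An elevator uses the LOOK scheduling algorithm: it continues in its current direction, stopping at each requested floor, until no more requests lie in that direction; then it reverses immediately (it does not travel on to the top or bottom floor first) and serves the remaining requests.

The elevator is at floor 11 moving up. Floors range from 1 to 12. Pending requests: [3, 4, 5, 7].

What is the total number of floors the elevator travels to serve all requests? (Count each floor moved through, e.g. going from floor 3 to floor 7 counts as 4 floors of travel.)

Start at floor 11 moving up, LOOK stop order: [7, 5, 4, 3]
  11 → 7: |7-11| = 4, total = 4
  7 → 5: |5-7| = 2, total = 6
  5 → 4: |4-5| = 1, total = 7
  4 → 3: |3-4| = 1, total = 8

Answer: 8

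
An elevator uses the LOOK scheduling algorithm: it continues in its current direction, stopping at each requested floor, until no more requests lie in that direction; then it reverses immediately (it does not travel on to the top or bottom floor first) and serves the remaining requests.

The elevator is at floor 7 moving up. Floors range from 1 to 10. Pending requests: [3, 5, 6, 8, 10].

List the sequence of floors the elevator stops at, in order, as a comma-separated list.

Current: 7, moving UP
Serve above first (ascending): [8, 10]
Then reverse, serve below (descending): [6, 5, 3]

Answer: 8, 10, 6, 5, 3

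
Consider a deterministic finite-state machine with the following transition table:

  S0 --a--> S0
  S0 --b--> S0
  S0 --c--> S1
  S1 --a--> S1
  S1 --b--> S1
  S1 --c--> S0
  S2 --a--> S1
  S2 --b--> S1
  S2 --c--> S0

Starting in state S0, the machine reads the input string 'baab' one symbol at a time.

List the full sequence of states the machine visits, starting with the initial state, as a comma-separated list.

Answer: S0, S0, S0, S0, S0

Derivation:
Start: S0
  read 'b': S0 --b--> S0
  read 'a': S0 --a--> S0
  read 'a': S0 --a--> S0
  read 'b': S0 --b--> S0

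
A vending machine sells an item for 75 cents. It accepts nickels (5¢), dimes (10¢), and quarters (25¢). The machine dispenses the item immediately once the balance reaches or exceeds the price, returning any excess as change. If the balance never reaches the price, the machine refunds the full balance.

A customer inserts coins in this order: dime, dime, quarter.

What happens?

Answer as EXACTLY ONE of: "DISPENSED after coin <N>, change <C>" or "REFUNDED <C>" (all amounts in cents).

Answer: REFUNDED 45

Derivation:
Price: 75¢
Coin 1 (dime, 10¢): balance = 10¢
Coin 2 (dime, 10¢): balance = 20¢
Coin 3 (quarter, 25¢): balance = 45¢
All coins inserted, balance 45¢ < price 75¢ → REFUND 45¢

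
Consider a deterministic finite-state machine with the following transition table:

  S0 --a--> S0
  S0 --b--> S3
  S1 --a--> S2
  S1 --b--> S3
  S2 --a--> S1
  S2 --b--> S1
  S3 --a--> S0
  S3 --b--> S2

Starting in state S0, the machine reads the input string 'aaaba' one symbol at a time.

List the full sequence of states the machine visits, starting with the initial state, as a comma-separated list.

Start: S0
  read 'a': S0 --a--> S0
  read 'a': S0 --a--> S0
  read 'a': S0 --a--> S0
  read 'b': S0 --b--> S3
  read 'a': S3 --a--> S0

Answer: S0, S0, S0, S0, S3, S0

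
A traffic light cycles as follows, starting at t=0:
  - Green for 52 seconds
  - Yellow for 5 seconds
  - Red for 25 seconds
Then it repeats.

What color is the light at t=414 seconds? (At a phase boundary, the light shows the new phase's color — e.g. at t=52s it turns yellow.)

Cycle length = 52 + 5 + 25 = 82s
t = 414, phase_t = 414 mod 82 = 4
4 < 52 (green end) → GREEN

Answer: green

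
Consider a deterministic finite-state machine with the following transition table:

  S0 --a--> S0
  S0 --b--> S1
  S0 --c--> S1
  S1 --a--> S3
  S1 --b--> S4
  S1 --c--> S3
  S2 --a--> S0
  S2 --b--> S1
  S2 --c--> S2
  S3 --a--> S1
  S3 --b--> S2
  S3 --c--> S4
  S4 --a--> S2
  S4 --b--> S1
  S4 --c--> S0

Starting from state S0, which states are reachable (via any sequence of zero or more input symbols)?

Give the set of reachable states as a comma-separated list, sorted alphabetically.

Answer: S0, S1, S2, S3, S4

Derivation:
BFS from S0:
  visit S0: S0--a-->S0 (seen), S0--b-->S1 (new), S0--c-->S1 (seen)
  visit S1: S1--a-->S3 (new), S1--b-->S4 (new), S1--c-->S3 (seen)
  visit S3: S3--a-->S1 (seen), S3--b-->S2 (new), S3--c-->S4 (seen)
  visit S4: S4--a-->S2 (seen), S4--b-->S1 (seen), S4--c-->S0 (seen)
  visit S2: S2--a-->S0 (seen), S2--b-->S1 (seen), S2--c-->S2 (seen)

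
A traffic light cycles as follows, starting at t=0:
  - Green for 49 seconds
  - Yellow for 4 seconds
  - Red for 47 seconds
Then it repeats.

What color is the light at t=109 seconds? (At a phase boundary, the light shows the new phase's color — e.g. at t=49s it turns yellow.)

Answer: green

Derivation:
Cycle length = 49 + 4 + 47 = 100s
t = 109, phase_t = 109 mod 100 = 9
9 < 49 (green end) → GREEN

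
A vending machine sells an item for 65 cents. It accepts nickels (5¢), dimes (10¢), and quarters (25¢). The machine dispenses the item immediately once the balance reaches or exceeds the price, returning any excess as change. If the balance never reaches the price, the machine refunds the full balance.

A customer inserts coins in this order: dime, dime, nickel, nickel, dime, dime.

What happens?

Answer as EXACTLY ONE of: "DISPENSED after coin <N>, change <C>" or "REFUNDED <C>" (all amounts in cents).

Price: 65¢
Coin 1 (dime, 10¢): balance = 10¢
Coin 2 (dime, 10¢): balance = 20¢
Coin 3 (nickel, 5¢): balance = 25¢
Coin 4 (nickel, 5¢): balance = 30¢
Coin 5 (dime, 10¢): balance = 40¢
Coin 6 (dime, 10¢): balance = 50¢
All coins inserted, balance 50¢ < price 65¢ → REFUND 50¢

Answer: REFUNDED 50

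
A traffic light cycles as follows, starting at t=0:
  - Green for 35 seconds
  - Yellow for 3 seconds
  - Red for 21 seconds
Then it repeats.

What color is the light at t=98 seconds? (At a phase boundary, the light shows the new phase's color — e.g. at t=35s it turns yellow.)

Answer: red

Derivation:
Cycle length = 35 + 3 + 21 = 59s
t = 98, phase_t = 98 mod 59 = 39
39 >= 38 → RED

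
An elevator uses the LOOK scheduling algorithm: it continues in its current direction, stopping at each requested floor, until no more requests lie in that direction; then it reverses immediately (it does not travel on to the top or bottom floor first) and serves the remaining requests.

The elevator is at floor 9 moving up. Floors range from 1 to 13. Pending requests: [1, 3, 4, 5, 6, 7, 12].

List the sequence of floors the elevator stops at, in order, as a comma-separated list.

Answer: 12, 7, 6, 5, 4, 3, 1

Derivation:
Current: 9, moving UP
Serve above first (ascending): [12]
Then reverse, serve below (descending): [7, 6, 5, 4, 3, 1]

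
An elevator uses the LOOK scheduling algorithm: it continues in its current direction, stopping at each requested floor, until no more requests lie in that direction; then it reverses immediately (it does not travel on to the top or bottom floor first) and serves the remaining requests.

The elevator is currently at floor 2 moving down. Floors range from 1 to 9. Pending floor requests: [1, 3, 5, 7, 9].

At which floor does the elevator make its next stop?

Current floor: 2, direction: down
Requests above: [3, 5, 7, 9]
Requests below: [1]
Moving down and requests lie below → nearest below is max([1]) = 1

Answer: 1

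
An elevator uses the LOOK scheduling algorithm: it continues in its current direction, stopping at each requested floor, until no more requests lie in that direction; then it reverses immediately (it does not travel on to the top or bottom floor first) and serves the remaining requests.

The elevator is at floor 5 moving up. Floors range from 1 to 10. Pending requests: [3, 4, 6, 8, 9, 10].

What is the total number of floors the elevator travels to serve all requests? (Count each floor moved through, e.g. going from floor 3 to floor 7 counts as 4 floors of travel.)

Answer: 12

Derivation:
Start at floor 5 moving up, LOOK stop order: [6, 8, 9, 10, 4, 3]
  5 → 6: |6-5| = 1, total = 1
  6 → 8: |8-6| = 2, total = 3
  8 → 9: |9-8| = 1, total = 4
  9 → 10: |10-9| = 1, total = 5
  10 → 4: |4-10| = 6, total = 11
  4 → 3: |3-4| = 1, total = 12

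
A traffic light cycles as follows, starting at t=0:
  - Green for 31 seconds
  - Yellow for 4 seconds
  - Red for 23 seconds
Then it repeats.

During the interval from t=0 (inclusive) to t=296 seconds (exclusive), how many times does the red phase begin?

Answer: 5

Derivation:
Cycle = 31+4+23 = 58s
red phase starts at t = k*58 + 35 for k=0,1,2,...
Need k*58+35 < 296 → k < 4.500
k ∈ {0, ..., 4} → 5 starts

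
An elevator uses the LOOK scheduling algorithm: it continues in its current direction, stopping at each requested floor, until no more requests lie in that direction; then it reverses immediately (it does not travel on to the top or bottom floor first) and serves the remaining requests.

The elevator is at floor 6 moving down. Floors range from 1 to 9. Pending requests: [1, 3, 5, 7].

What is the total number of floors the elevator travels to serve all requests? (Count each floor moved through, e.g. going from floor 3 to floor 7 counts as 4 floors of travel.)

Answer: 11

Derivation:
Start at floor 6 moving down, LOOK stop order: [5, 3, 1, 7]
  6 → 5: |5-6| = 1, total = 1
  5 → 3: |3-5| = 2, total = 3
  3 → 1: |1-3| = 2, total = 5
  1 → 7: |7-1| = 6, total = 11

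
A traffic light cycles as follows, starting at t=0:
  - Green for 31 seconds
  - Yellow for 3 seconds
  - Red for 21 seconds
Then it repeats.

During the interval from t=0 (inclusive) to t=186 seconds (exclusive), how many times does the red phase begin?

Answer: 3

Derivation:
Cycle = 31+3+21 = 55s
red phase starts at t = k*55 + 34 for k=0,1,2,...
Need k*55+34 < 186 → k < 2.764
k ∈ {0, ..., 2} → 3 starts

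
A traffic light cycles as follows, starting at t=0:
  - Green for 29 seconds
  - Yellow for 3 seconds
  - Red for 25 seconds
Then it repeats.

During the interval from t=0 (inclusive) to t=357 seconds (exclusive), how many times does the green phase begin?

Cycle = 29+3+25 = 57s
green phase starts at t = k*57 + 0 for k=0,1,2,...
Need k*57+0 < 357 → k < 6.263
k ∈ {0, ..., 6} → 7 starts

Answer: 7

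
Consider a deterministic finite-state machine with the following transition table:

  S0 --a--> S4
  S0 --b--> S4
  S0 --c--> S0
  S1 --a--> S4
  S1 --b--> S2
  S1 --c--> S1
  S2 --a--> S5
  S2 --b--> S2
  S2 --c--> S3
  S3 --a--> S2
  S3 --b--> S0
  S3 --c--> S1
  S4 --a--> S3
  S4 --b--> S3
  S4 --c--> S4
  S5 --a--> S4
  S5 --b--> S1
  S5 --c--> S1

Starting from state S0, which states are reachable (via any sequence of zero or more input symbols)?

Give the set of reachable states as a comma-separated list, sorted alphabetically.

BFS from S0:
  visit S0: S0--a-->S4 (new), S0--b-->S4 (seen), S0--c-->S0 (seen)
  visit S4: S4--a-->S3 (new), S4--b-->S3 (seen), S4--c-->S4 (seen)
  visit S3: S3--a-->S2 (new), S3--b-->S0 (seen), S3--c-->S1 (new)
  visit S2: S2--a-->S5 (new), S2--b-->S2 (seen), S2--c-->S3 (seen)
  visit S1: S1--a-->S4 (seen), S1--b-->S2 (seen), S1--c-->S1 (seen)
  visit S5: S5--a-->S4 (seen), S5--b-->S1 (seen), S5--c-->S1 (seen)

Answer: S0, S1, S2, S3, S4, S5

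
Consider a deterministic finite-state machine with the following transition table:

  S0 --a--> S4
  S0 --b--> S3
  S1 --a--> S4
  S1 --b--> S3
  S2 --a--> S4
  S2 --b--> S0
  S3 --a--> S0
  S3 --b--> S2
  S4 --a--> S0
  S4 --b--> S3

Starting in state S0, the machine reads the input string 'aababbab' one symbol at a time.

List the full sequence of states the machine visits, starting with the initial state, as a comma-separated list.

Start: S0
  read 'a': S0 --a--> S4
  read 'a': S4 --a--> S0
  read 'b': S0 --b--> S3
  read 'a': S3 --a--> S0
  read 'b': S0 --b--> S3
  read 'b': S3 --b--> S2
  read 'a': S2 --a--> S4
  read 'b': S4 --b--> S3

Answer: S0, S4, S0, S3, S0, S3, S2, S4, S3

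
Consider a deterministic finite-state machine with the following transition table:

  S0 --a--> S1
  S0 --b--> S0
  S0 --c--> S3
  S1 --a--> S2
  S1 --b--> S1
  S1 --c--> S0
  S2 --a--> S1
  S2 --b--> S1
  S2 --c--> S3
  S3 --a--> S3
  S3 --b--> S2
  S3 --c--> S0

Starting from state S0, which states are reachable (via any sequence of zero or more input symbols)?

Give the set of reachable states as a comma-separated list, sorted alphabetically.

Answer: S0, S1, S2, S3

Derivation:
BFS from S0:
  visit S0: S0--a-->S1 (new), S0--b-->S0 (seen), S0--c-->S3 (new)
  visit S1: S1--a-->S2 (new), S1--b-->S1 (seen), S1--c-->S0 (seen)
  visit S3: S3--a-->S3 (seen), S3--b-->S2 (seen), S3--c-->S0 (seen)
  visit S2: S2--a-->S1 (seen), S2--b-->S1 (seen), S2--c-->S3 (seen)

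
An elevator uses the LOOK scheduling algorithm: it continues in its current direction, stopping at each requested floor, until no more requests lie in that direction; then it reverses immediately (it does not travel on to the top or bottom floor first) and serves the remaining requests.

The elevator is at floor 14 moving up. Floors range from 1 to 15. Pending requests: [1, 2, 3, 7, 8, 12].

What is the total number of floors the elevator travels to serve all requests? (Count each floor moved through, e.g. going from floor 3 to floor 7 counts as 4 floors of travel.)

Start at floor 14 moving up, LOOK stop order: [12, 8, 7, 3, 2, 1]
  14 → 12: |12-14| = 2, total = 2
  12 → 8: |8-12| = 4, total = 6
  8 → 7: |7-8| = 1, total = 7
  7 → 3: |3-7| = 4, total = 11
  3 → 2: |2-3| = 1, total = 12
  2 → 1: |1-2| = 1, total = 13

Answer: 13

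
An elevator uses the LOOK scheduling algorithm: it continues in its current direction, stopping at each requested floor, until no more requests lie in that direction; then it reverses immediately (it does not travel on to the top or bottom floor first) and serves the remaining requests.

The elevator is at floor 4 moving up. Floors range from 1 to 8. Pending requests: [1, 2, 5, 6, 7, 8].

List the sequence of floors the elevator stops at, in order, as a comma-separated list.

Current: 4, moving UP
Serve above first (ascending): [5, 6, 7, 8]
Then reverse, serve below (descending): [2, 1]

Answer: 5, 6, 7, 8, 2, 1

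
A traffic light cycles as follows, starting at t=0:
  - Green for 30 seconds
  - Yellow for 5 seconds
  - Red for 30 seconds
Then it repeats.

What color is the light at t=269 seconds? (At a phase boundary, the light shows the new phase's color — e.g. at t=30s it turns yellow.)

Cycle length = 30 + 5 + 30 = 65s
t = 269, phase_t = 269 mod 65 = 9
9 < 30 (green end) → GREEN

Answer: green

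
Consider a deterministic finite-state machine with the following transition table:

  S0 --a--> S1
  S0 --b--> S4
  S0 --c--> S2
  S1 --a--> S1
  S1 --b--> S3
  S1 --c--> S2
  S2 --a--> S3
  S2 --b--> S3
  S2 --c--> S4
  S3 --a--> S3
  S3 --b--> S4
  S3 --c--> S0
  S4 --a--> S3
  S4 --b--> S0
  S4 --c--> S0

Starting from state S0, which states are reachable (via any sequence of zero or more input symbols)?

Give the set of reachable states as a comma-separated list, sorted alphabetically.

Answer: S0, S1, S2, S3, S4

Derivation:
BFS from S0:
  visit S0: S0--a-->S1 (new), S0--b-->S4 (new), S0--c-->S2 (new)
  visit S1: S1--a-->S1 (seen), S1--b-->S3 (new), S1--c-->S2 (seen)
  visit S4: S4--a-->S3 (seen), S4--b-->S0 (seen), S4--c-->S0 (seen)
  visit S2: S2--a-->S3 (seen), S2--b-->S3 (seen), S2--c-->S4 (seen)
  visit S3: S3--a-->S3 (seen), S3--b-->S4 (seen), S3--c-->S0 (seen)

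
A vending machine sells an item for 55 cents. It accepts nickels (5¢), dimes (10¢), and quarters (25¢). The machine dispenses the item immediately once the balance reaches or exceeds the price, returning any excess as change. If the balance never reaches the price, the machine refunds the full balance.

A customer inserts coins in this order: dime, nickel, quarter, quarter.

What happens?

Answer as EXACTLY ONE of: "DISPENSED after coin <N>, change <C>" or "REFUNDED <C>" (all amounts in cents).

Price: 55¢
Coin 1 (dime, 10¢): balance = 10¢
Coin 2 (nickel, 5¢): balance = 15¢
Coin 3 (quarter, 25¢): balance = 40¢
Coin 4 (quarter, 25¢): balance = 65¢
  → balance >= price → DISPENSE, change = 65 - 55 = 10¢

Answer: DISPENSED after coin 4, change 10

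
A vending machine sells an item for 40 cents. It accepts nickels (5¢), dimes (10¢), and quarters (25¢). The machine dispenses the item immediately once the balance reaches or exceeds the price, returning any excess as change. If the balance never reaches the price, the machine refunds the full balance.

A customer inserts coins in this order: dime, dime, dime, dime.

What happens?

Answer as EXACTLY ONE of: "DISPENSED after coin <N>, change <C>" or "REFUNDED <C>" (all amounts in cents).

Answer: DISPENSED after coin 4, change 0

Derivation:
Price: 40¢
Coin 1 (dime, 10¢): balance = 10¢
Coin 2 (dime, 10¢): balance = 20¢
Coin 3 (dime, 10¢): balance = 30¢
Coin 4 (dime, 10¢): balance = 40¢
  → balance >= price → DISPENSE, change = 40 - 40 = 0¢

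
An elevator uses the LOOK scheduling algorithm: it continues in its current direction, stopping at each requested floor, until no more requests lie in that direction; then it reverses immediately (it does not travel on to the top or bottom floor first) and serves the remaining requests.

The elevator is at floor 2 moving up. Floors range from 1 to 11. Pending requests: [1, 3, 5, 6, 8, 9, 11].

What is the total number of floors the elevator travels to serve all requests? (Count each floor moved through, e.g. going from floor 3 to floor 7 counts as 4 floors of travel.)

Start at floor 2 moving up, LOOK stop order: [3, 5, 6, 8, 9, 11, 1]
  2 → 3: |3-2| = 1, total = 1
  3 → 5: |5-3| = 2, total = 3
  5 → 6: |6-5| = 1, total = 4
  6 → 8: |8-6| = 2, total = 6
  8 → 9: |9-8| = 1, total = 7
  9 → 11: |11-9| = 2, total = 9
  11 → 1: |1-11| = 10, total = 19

Answer: 19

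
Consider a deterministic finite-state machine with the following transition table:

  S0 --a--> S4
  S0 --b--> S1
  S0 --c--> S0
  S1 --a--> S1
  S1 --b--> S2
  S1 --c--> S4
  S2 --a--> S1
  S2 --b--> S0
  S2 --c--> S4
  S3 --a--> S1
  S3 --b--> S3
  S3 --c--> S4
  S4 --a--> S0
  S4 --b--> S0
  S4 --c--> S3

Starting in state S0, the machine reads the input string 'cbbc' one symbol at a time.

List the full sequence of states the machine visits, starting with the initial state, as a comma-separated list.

Start: S0
  read 'c': S0 --c--> S0
  read 'b': S0 --b--> S1
  read 'b': S1 --b--> S2
  read 'c': S2 --c--> S4

Answer: S0, S0, S1, S2, S4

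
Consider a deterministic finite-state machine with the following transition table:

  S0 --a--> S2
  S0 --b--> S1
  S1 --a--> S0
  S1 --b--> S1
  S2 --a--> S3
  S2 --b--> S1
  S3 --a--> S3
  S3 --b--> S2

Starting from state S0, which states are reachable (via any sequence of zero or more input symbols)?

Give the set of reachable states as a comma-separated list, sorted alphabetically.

BFS from S0:
  visit S0: S0--a-->S2 (new), S0--b-->S1 (new)
  visit S2: S2--a-->S3 (new), S2--b-->S1 (seen)
  visit S1: S1--a-->S0 (seen), S1--b-->S1 (seen)
  visit S3: S3--a-->S3 (seen), S3--b-->S2 (seen)

Answer: S0, S1, S2, S3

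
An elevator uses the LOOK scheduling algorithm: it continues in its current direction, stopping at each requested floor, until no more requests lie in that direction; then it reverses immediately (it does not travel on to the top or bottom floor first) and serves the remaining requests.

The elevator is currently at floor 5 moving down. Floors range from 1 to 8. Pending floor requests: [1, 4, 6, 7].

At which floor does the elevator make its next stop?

Answer: 4

Derivation:
Current floor: 5, direction: down
Requests above: [6, 7]
Requests below: [1, 4]
Moving down and requests lie below → nearest below is max([1, 4]) = 4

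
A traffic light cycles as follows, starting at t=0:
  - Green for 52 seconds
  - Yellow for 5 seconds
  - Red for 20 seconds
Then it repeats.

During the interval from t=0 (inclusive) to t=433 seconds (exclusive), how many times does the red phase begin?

Answer: 5

Derivation:
Cycle = 52+5+20 = 77s
red phase starts at t = k*77 + 57 for k=0,1,2,...
Need k*77+57 < 433 → k < 4.883
k ∈ {0, ..., 4} → 5 starts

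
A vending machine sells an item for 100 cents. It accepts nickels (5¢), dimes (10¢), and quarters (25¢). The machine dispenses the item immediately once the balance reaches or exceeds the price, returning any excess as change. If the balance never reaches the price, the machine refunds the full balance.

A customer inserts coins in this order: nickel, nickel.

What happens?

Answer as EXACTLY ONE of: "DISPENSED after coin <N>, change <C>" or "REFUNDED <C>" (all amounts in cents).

Answer: REFUNDED 10

Derivation:
Price: 100¢
Coin 1 (nickel, 5¢): balance = 5¢
Coin 2 (nickel, 5¢): balance = 10¢
All coins inserted, balance 10¢ < price 100¢ → REFUND 10¢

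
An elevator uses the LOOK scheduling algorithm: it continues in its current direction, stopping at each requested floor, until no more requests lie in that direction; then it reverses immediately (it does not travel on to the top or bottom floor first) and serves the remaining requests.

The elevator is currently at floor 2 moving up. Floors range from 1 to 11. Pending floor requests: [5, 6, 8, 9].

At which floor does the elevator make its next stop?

Current floor: 2, direction: up
Requests above: [5, 6, 8, 9]
Requests below: []
Moving up and requests lie above → nearest above is min([5, 6, 8, 9]) = 5

Answer: 5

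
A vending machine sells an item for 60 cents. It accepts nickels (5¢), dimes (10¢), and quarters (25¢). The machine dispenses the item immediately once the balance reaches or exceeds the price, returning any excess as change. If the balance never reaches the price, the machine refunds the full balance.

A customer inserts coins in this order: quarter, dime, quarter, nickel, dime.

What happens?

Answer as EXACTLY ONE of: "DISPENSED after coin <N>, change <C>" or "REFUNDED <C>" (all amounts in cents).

Answer: DISPENSED after coin 3, change 0

Derivation:
Price: 60¢
Coin 1 (quarter, 25¢): balance = 25¢
Coin 2 (dime, 10¢): balance = 35¢
Coin 3 (quarter, 25¢): balance = 60¢
  → balance >= price → DISPENSE, change = 60 - 60 = 0¢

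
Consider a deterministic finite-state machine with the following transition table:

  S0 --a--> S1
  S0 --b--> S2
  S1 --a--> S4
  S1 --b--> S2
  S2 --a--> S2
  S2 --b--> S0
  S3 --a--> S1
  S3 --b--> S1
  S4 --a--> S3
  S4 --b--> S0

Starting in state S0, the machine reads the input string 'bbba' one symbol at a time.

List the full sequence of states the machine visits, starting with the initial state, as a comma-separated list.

Start: S0
  read 'b': S0 --b--> S2
  read 'b': S2 --b--> S0
  read 'b': S0 --b--> S2
  read 'a': S2 --a--> S2

Answer: S0, S2, S0, S2, S2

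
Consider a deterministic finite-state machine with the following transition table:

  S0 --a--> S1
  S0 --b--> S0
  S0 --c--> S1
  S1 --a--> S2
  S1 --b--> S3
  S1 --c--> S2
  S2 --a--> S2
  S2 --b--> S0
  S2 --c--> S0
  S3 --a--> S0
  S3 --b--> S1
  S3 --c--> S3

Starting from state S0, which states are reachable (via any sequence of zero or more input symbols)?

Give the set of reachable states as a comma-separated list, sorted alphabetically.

BFS from S0:
  visit S0: S0--a-->S1 (new), S0--b-->S0 (seen), S0--c-->S1 (seen)
  visit S1: S1--a-->S2 (new), S1--b-->S3 (new), S1--c-->S2 (seen)
  visit S2: S2--a-->S2 (seen), S2--b-->S0 (seen), S2--c-->S0 (seen)
  visit S3: S3--a-->S0 (seen), S3--b-->S1 (seen), S3--c-->S3 (seen)

Answer: S0, S1, S2, S3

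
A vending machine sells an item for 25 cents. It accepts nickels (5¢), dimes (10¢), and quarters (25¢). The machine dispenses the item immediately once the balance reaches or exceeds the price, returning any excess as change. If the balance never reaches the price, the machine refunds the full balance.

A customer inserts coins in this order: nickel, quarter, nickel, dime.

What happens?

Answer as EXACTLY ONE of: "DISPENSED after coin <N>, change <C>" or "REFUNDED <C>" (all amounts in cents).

Answer: DISPENSED after coin 2, change 5

Derivation:
Price: 25¢
Coin 1 (nickel, 5¢): balance = 5¢
Coin 2 (quarter, 25¢): balance = 30¢
  → balance >= price → DISPENSE, change = 30 - 25 = 5¢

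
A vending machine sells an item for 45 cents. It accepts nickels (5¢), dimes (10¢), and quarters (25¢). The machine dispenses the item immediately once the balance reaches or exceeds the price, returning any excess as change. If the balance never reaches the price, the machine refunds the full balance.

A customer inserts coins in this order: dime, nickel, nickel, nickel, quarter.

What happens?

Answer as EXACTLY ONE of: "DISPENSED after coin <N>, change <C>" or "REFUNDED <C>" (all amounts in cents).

Price: 45¢
Coin 1 (dime, 10¢): balance = 10¢
Coin 2 (nickel, 5¢): balance = 15¢
Coin 3 (nickel, 5¢): balance = 20¢
Coin 4 (nickel, 5¢): balance = 25¢
Coin 5 (quarter, 25¢): balance = 50¢
  → balance >= price → DISPENSE, change = 50 - 45 = 5¢

Answer: DISPENSED after coin 5, change 5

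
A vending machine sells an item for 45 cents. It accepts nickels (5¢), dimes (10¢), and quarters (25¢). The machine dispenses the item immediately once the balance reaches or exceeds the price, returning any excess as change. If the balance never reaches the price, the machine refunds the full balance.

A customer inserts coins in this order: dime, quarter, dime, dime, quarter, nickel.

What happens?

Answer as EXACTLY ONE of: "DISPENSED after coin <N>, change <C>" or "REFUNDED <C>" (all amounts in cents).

Answer: DISPENSED after coin 3, change 0

Derivation:
Price: 45¢
Coin 1 (dime, 10¢): balance = 10¢
Coin 2 (quarter, 25¢): balance = 35¢
Coin 3 (dime, 10¢): balance = 45¢
  → balance >= price → DISPENSE, change = 45 - 45 = 0¢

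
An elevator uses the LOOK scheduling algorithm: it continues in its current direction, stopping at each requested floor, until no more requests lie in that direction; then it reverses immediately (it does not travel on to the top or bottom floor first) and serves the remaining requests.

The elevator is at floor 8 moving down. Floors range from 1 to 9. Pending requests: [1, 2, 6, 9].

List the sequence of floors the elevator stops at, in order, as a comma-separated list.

Current: 8, moving DOWN
Serve below first (descending): [6, 2, 1]
Then reverse, serve above (ascending): [9]

Answer: 6, 2, 1, 9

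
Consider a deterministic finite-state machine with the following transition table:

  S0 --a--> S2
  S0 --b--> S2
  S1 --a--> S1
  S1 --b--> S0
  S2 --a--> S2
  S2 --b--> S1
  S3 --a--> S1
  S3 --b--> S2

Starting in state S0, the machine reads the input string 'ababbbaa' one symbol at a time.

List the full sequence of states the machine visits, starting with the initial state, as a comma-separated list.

Start: S0
  read 'a': S0 --a--> S2
  read 'b': S2 --b--> S1
  read 'a': S1 --a--> S1
  read 'b': S1 --b--> S0
  read 'b': S0 --b--> S2
  read 'b': S2 --b--> S1
  read 'a': S1 --a--> S1
  read 'a': S1 --a--> S1

Answer: S0, S2, S1, S1, S0, S2, S1, S1, S1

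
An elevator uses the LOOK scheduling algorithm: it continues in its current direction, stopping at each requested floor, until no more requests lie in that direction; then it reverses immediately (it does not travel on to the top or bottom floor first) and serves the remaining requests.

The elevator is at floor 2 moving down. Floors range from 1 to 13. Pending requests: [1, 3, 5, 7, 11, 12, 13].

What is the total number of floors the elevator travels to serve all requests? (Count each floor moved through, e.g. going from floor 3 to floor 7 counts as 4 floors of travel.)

Answer: 13

Derivation:
Start at floor 2 moving down, LOOK stop order: [1, 3, 5, 7, 11, 12, 13]
  2 → 1: |1-2| = 1, total = 1
  1 → 3: |3-1| = 2, total = 3
  3 → 5: |5-3| = 2, total = 5
  5 → 7: |7-5| = 2, total = 7
  7 → 11: |11-7| = 4, total = 11
  11 → 12: |12-11| = 1, total = 12
  12 → 13: |13-12| = 1, total = 13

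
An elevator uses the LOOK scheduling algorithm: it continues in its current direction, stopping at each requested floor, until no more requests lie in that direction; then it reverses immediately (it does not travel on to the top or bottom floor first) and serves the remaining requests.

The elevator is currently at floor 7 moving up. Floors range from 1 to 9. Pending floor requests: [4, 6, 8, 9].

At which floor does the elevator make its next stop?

Answer: 8

Derivation:
Current floor: 7, direction: up
Requests above: [8, 9]
Requests below: [4, 6]
Moving up and requests lie above → nearest above is min([8, 9]) = 8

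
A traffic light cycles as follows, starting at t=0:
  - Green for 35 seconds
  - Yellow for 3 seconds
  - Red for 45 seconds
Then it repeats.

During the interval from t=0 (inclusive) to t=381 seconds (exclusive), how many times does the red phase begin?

Answer: 5

Derivation:
Cycle = 35+3+45 = 83s
red phase starts at t = k*83 + 38 for k=0,1,2,...
Need k*83+38 < 381 → k < 4.133
k ∈ {0, ..., 4} → 5 starts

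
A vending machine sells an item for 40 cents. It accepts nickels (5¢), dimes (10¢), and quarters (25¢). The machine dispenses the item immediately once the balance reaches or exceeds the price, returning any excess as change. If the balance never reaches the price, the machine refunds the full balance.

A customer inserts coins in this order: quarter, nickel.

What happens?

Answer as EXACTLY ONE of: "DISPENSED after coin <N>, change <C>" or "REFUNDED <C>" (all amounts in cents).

Price: 40¢
Coin 1 (quarter, 25¢): balance = 25¢
Coin 2 (nickel, 5¢): balance = 30¢
All coins inserted, balance 30¢ < price 40¢ → REFUND 30¢

Answer: REFUNDED 30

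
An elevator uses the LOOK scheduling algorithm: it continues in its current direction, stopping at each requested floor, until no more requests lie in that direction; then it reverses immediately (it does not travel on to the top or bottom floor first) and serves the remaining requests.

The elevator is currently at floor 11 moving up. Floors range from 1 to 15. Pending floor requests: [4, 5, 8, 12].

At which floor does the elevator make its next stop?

Current floor: 11, direction: up
Requests above: [12]
Requests below: [4, 5, 8]
Moving up and requests lie above → nearest above is min([12]) = 12

Answer: 12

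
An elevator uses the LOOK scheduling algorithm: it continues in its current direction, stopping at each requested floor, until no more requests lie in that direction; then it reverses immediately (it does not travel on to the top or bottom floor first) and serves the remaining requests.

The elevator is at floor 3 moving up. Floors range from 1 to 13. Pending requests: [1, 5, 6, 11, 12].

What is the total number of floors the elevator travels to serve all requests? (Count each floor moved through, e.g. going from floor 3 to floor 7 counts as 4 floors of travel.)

Answer: 20

Derivation:
Start at floor 3 moving up, LOOK stop order: [5, 6, 11, 12, 1]
  3 → 5: |5-3| = 2, total = 2
  5 → 6: |6-5| = 1, total = 3
  6 → 11: |11-6| = 5, total = 8
  11 → 12: |12-11| = 1, total = 9
  12 → 1: |1-12| = 11, total = 20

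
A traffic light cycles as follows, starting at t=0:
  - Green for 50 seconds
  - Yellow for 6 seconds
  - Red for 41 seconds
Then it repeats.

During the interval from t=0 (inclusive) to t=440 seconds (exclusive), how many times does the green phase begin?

Answer: 5

Derivation:
Cycle = 50+6+41 = 97s
green phase starts at t = k*97 + 0 for k=0,1,2,...
Need k*97+0 < 440 → k < 4.536
k ∈ {0, ..., 4} → 5 starts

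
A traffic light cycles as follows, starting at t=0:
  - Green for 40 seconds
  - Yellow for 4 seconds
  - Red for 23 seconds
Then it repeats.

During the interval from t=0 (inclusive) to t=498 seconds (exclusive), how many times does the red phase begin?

Cycle = 40+4+23 = 67s
red phase starts at t = k*67 + 44 for k=0,1,2,...
Need k*67+44 < 498 → k < 6.776
k ∈ {0, ..., 6} → 7 starts

Answer: 7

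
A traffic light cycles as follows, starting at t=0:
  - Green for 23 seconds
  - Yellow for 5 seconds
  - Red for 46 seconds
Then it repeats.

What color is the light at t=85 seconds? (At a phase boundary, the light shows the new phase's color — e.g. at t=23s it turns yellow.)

Answer: green

Derivation:
Cycle length = 23 + 5 + 46 = 74s
t = 85, phase_t = 85 mod 74 = 11
11 < 23 (green end) → GREEN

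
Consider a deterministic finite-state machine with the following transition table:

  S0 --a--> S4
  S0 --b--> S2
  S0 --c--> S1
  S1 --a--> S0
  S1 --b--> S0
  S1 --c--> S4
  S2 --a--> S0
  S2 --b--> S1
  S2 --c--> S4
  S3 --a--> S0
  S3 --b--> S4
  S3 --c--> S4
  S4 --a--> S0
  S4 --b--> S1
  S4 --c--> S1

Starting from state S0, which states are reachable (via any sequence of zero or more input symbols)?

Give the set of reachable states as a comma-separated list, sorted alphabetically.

Answer: S0, S1, S2, S4

Derivation:
BFS from S0:
  visit S0: S0--a-->S4 (new), S0--b-->S2 (new), S0--c-->S1 (new)
  visit S4: S4--a-->S0 (seen), S4--b-->S1 (seen), S4--c-->S1 (seen)
  visit S2: S2--a-->S0 (seen), S2--b-->S1 (seen), S2--c-->S4 (seen)
  visit S1: S1--a-->S0 (seen), S1--b-->S0 (seen), S1--c-->S4 (seen)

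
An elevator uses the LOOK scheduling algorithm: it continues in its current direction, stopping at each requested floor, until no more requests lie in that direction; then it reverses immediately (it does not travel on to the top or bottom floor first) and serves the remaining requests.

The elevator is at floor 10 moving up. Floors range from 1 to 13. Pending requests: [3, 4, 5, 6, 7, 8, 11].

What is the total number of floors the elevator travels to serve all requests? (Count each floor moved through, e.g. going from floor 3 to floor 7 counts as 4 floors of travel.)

Start at floor 10 moving up, LOOK stop order: [11, 8, 7, 6, 5, 4, 3]
  10 → 11: |11-10| = 1, total = 1
  11 → 8: |8-11| = 3, total = 4
  8 → 7: |7-8| = 1, total = 5
  7 → 6: |6-7| = 1, total = 6
  6 → 5: |5-6| = 1, total = 7
  5 → 4: |4-5| = 1, total = 8
  4 → 3: |3-4| = 1, total = 9

Answer: 9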